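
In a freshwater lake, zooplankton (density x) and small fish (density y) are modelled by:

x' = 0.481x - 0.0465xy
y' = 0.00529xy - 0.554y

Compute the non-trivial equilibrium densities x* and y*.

Set dy/dt = 0 with y > 0: 0.00529x - 0.554 = 0, so x* = 0.554/0.00529 = 105.
Set dx/dt = 0 with x > 0: 0.481 - 0.0465y = 0, so y* = 0.481/0.0465 = 10.3.

x* ≈ 105, y* ≈ 10.3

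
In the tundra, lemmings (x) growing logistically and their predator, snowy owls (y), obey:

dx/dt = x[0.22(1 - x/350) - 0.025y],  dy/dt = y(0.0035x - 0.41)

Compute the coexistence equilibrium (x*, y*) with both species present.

From dy/dt = 0 with y > 0: 0.0035x* = 0.41, so x* = 117.
Substitute into dx/dt = 0: 0.22(1 - 117/350) = 0.025y*.
The bracket is 0.665, giving y* = 0.146/0.025 = 5.85.

x* ≈ 117, y* ≈ 5.85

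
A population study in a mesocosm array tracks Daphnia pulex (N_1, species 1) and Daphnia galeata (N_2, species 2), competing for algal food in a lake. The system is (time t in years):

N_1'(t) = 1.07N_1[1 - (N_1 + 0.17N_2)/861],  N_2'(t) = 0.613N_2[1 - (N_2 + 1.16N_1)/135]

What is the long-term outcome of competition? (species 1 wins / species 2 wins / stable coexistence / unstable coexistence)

Compare the nullcline intercepts: K1/α12 = 861/0.17 = 5060 > K2 = 135; K2/α21 = 135/1.16 = 116 < K1 = 861.
Since the inequalities point opposite ways, species 1 can invade but species 2 cannot.

species 1 excludes species 2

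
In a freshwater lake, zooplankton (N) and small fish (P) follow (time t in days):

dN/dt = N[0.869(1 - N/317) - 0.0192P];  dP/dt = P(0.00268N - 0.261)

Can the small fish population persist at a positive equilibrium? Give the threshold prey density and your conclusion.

The predator equation gives dP/dt > 0 only when N > 0.261/0.00268 = 97.4.
Without the predator, N → K = 317. Since 317 > 97.4, the predator can invade and persist.

Threshold N = 97.4; K > 97.4, so yes, the predator persists.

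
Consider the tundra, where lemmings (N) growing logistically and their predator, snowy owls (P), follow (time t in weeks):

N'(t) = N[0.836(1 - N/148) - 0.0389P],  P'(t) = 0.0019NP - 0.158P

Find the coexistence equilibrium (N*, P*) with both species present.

From dP/dt = 0 with P > 0: 0.0019N* = 0.158, so N* = 83.2.
Substitute into dN/dt = 0: 0.836(1 - 83.2/148) = 0.0389P*.
The bracket is 0.438, giving P* = 0.366/0.0389 = 9.42.

N* ≈ 83.2, P* ≈ 9.42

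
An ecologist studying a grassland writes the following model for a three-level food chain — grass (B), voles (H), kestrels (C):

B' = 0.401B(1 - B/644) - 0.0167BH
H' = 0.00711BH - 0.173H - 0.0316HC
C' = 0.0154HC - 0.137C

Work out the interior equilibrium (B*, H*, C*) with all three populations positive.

From dC/dt = 0: 0.0154H* = 0.137, so H* = 8.9.
From dB/dt = 0: 0.401(1 - B*/644) = 0.0167·8.9, giving B* = 644·(1 - 0.37) = 405.
From dH/dt = 0: 0.00711·405 - 0.173 = 0.0316C*, so C* = 2.71/0.0316 = 85.7.

B* ≈ 405, H* ≈ 8.9, C* ≈ 85.7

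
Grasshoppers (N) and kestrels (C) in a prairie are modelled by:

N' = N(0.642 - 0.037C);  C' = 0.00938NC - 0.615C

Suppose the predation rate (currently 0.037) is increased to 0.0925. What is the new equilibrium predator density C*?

C* ≈ 6.94

At the interior fixed point, setting dN/dt = 0 with N > 0 fixes C* = (prey growth rate)/(NC coefficient) — independent of the other coefficients.
With the change, C* = 0.642/0.0925 = 6.94; it falls from 17.4.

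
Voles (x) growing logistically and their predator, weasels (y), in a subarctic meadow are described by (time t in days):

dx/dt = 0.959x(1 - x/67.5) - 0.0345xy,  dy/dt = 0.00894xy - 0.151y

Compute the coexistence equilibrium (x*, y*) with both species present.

From dy/dt = 0 with y > 0: 0.00894x* = 0.151, so x* = 16.9.
Substitute into dx/dt = 0: 0.959(1 - 16.9/67.5) = 0.0345y*.
The bracket is 0.75, giving y* = 0.719/0.0345 = 20.8.

x* ≈ 16.9, y* ≈ 20.8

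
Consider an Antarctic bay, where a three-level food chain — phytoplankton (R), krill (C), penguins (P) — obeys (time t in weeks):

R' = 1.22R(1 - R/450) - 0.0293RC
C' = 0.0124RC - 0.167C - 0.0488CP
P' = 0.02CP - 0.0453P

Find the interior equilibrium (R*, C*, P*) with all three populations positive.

From dP/dt = 0: 0.02C* = 0.0453, so C* = 2.27.
From dR/dt = 0: 1.22(1 - R*/450) = 0.0293·2.27, giving R* = 450·(1 - 0.0544) = 426.
From dC/dt = 0: 0.0124·426 - 0.167 = 0.0488P*, so P* = 5.11/0.0488 = 105.

R* ≈ 426, C* ≈ 2.27, P* ≈ 105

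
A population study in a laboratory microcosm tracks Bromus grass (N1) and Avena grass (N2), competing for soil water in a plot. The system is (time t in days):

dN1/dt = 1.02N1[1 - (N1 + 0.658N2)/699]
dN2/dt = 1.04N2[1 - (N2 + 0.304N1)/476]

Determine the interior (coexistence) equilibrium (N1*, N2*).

N1* ≈ 482, N2* ≈ 329

Setting both brackets to zero gives the nullclines N1 + 0.658N2 = 699 and 0.304N1 + N2 = 476.
Substituting N2 = 476 - 0.304N1 into the first: N1(1 - 0.658·0.304) = 699 - 0.658·476.
So N1* = 386/0.8 = 482, and then N2* = 476 - 0.304·482 = 329.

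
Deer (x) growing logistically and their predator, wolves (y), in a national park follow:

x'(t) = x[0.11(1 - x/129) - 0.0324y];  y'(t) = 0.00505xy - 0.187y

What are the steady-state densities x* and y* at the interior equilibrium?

From dy/dt = 0 with y > 0: 0.00505x* = 0.187, so x* = 37.
Substitute into dx/dt = 0: 0.11(1 - 37/129) = 0.0324y*.
The bracket is 0.713, giving y* = 0.0784/0.0324 = 2.42.

x* ≈ 37, y* ≈ 2.42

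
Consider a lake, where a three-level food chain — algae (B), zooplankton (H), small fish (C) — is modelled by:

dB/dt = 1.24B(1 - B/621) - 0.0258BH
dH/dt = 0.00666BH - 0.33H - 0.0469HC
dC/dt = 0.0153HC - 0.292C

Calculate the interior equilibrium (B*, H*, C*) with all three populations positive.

B* ≈ 374, H* ≈ 19.1, C* ≈ 46.1

From dC/dt = 0: 0.0153H* = 0.292, so H* = 19.1.
From dB/dt = 0: 1.24(1 - B*/621) = 0.0258·19.1, giving B* = 621·(1 - 0.397) = 374.
From dH/dt = 0: 0.00666·374 - 0.33 = 0.0469C*, so C* = 2.16/0.0469 = 46.1.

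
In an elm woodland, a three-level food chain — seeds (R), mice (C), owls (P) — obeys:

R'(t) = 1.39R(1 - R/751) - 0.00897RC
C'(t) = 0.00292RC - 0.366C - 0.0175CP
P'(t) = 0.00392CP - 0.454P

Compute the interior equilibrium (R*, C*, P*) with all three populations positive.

From dP/dt = 0: 0.00392C* = 0.454, so C* = 116.
From dR/dt = 0: 1.39(1 - R*/751) = 0.00897·116, giving R* = 751·(1 - 0.747) = 190.
From dC/dt = 0: 0.00292·190 - 0.366 = 0.0175P*, so P* = 0.188/0.0175 = 10.7.

R* ≈ 190, C* ≈ 116, P* ≈ 10.7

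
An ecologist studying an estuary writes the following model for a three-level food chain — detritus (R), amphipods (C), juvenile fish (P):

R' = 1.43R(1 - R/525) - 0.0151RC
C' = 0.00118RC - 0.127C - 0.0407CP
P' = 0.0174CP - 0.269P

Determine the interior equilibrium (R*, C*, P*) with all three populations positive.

From dP/dt = 0: 0.0174C* = 0.269, so C* = 15.5.
From dR/dt = 0: 1.43(1 - R*/525) = 0.0151·15.5, giving R* = 525·(1 - 0.163) = 439.
From dC/dt = 0: 0.00118·439 - 0.127 = 0.0407P*, so P* = 0.391/0.0407 = 9.62.

R* ≈ 439, C* ≈ 15.5, P* ≈ 9.62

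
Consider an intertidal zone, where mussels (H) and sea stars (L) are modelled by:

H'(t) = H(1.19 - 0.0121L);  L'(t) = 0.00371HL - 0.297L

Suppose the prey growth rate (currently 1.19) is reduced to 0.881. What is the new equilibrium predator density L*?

At the interior fixed point, setting dH/dt = 0 with H > 0 fixes L* = (prey growth rate)/(HL coefficient) — independent of the other coefficients.
With the change, L* = 0.881/0.0121 = 72.8; it falls from 98.3.

L* ≈ 72.8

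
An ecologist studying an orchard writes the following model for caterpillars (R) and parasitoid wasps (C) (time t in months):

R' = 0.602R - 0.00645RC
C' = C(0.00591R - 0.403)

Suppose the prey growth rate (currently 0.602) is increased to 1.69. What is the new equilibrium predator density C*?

C* ≈ 262

At the interior fixed point, setting dR/dt = 0 with R > 0 fixes C* = (prey growth rate)/(RC coefficient) — independent of the other coefficients.
With the change, C* = 1.69/0.00645 = 262; it rises from 93.3.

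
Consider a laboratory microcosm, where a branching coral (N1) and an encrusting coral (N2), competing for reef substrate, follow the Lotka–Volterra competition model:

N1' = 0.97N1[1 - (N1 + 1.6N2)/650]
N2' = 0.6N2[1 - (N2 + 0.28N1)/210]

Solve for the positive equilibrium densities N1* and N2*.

N1* ≈ 569, N2* ≈ 50.7

Setting both brackets to zero gives the nullclines N1 + 1.6N2 = 650 and 0.28N1 + N2 = 210.
Substituting N2 = 210 - 0.28N1 into the first: N1(1 - 1.6·0.28) = 650 - 1.6·210.
So N1* = 314/0.552 = 569, and then N2* = 210 - 0.28·569 = 50.7.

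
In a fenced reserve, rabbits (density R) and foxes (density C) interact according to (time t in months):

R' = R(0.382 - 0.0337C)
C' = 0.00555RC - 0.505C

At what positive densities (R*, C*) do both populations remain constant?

R* ≈ 91, C* ≈ 11.3

Set dC/dt = 0 with C > 0: 0.00555R - 0.505 = 0, so R* = 0.505/0.00555 = 91.
Set dR/dt = 0 with R > 0: 0.382 - 0.0337C = 0, so C* = 0.382/0.0337 = 11.3.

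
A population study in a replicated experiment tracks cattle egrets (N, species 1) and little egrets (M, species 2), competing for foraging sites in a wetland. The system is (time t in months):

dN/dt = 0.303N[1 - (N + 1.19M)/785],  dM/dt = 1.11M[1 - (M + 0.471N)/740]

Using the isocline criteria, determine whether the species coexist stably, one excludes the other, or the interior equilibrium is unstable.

species 2 excludes species 1

Compare the nullcline intercepts: K1/α12 = 785/1.19 = 660 < K2 = 740; K2/α21 = 740/0.471 = 1570 > K1 = 785.
Since the inequalities point opposite ways, species 2 can invade but species 1 cannot.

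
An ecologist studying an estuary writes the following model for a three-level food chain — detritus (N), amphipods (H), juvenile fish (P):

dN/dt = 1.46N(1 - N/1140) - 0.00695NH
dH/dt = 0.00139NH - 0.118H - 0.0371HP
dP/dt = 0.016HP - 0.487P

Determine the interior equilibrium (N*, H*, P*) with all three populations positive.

From dP/dt = 0: 0.016H* = 0.487, so H* = 30.4.
From dN/dt = 0: 1.46(1 - N*/1140) = 0.00695·30.4, giving N* = 1140·(1 - 0.145) = 975.
From dH/dt = 0: 0.00139·975 - 0.118 = 0.0371P*, so P* = 1.24/0.0371 = 33.3.

N* ≈ 975, H* ≈ 30.4, P* ≈ 33.3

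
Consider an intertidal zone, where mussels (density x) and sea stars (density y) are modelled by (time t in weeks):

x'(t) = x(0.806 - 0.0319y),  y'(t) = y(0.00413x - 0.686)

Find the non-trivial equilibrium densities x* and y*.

Set dy/dt = 0 with y > 0: 0.00413x - 0.686 = 0, so x* = 0.686/0.00413 = 166.
Set dx/dt = 0 with x > 0: 0.806 - 0.0319y = 0, so y* = 0.806/0.0319 = 25.3.

x* ≈ 166, y* ≈ 25.3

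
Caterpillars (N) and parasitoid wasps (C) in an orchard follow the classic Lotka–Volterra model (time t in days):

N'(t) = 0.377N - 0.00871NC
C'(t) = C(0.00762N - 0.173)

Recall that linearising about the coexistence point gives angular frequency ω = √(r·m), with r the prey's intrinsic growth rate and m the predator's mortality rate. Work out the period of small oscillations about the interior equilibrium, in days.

Here r = 0.377 and m = 0.173, so r·m = 0.0652.
ω = √0.0652 = 0.255 per day, hence T = 2π/ω ≈ 24.6 days.

T ≈ 24.6 days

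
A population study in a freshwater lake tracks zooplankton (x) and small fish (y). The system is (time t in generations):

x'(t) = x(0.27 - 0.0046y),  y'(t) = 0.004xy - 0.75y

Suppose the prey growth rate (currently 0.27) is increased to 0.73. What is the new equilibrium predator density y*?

At the interior fixed point, setting dx/dt = 0 with x > 0 fixes y* = (prey growth rate)/(xy coefficient) — independent of the other coefficients.
With the change, y* = 0.73/0.0046 = 159; it rises from 58.7.

y* ≈ 159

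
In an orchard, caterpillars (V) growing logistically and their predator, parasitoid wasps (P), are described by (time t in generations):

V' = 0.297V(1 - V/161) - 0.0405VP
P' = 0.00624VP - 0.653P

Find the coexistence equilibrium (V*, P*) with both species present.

V* ≈ 105, P* ≈ 2.57

From dP/dt = 0 with P > 0: 0.00624V* = 0.653, so V* = 105.
Substitute into dV/dt = 0: 0.297(1 - 105/161) = 0.0405P*.
The bracket is 0.35, giving P* = 0.104/0.0405 = 2.57.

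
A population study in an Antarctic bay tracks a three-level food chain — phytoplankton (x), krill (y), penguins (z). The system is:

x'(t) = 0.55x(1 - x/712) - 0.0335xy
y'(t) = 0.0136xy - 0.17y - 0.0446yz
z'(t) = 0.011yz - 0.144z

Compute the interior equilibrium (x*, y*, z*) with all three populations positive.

From dz/dt = 0: 0.011y* = 0.144, so y* = 13.1.
From dx/dt = 0: 0.55(1 - x*/712) = 0.0335·13.1, giving x* = 712·(1 - 0.797) = 144.
From dy/dt = 0: 0.0136·144 - 0.17 = 0.0446z*, so z* = 1.79/0.0446 = 40.2.

x* ≈ 144, y* ≈ 13.1, z* ≈ 40.2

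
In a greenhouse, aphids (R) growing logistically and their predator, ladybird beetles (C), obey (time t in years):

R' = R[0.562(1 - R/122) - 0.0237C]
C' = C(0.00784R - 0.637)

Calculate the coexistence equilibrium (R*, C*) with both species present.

R* ≈ 81.2, C* ≈ 7.92

From dC/dt = 0 with C > 0: 0.00784R* = 0.637, so R* = 81.2.
Substitute into dR/dt = 0: 0.562(1 - 81.2/122) = 0.0237C*.
The bracket is 0.334, giving C* = 0.188/0.0237 = 7.92.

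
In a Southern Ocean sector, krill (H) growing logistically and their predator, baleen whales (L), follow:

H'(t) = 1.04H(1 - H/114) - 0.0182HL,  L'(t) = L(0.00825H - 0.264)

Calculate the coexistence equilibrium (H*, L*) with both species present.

H* ≈ 32, L* ≈ 41.1

From dL/dt = 0 with L > 0: 0.00825H* = 0.264, so H* = 32.
Substitute into dH/dt = 0: 1.04(1 - 32/114) = 0.0182L*.
The bracket is 0.719, giving L* = 0.748/0.0182 = 41.1.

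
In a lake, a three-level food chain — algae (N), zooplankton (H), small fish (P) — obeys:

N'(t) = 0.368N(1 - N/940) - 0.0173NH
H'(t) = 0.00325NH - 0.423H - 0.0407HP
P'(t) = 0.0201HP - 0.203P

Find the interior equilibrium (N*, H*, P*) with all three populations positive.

From dP/dt = 0: 0.0201H* = 0.203, so H* = 10.1.
From dN/dt = 0: 0.368(1 - N*/940) = 0.0173·10.1, giving N* = 940·(1 - 0.475) = 494.
From dH/dt = 0: 0.00325·494 - 0.423 = 0.0407P*, so P* = 1.18/0.0407 = 29.

N* ≈ 494, H* ≈ 10.1, P* ≈ 29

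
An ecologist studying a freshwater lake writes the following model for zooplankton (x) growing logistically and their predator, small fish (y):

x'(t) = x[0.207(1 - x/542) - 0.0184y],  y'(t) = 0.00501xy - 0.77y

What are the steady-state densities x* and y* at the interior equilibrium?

x* ≈ 154, y* ≈ 8.06

From dy/dt = 0 with y > 0: 0.00501x* = 0.77, so x* = 154.
Substitute into dx/dt = 0: 0.207(1 - 154/542) = 0.0184y*.
The bracket is 0.716, giving y* = 0.148/0.0184 = 8.06.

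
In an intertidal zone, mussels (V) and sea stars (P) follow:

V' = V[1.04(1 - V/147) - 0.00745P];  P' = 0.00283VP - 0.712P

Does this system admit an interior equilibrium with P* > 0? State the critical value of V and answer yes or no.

The predator equation gives dP/dt > 0 only when V > 0.712/0.00283 = 252.
Without the predator, V → K = 147. Since 147 < 252, the predator cannot invade.

Threshold V = 252; K < 252, so no, the predator goes extinct.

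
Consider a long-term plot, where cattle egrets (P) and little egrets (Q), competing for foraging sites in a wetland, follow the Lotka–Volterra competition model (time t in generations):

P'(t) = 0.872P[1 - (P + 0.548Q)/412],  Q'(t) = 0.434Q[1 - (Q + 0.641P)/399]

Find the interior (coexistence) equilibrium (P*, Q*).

Setting both brackets to zero gives the nullclines P + 0.548Q = 412 and 0.641P + Q = 399.
Substituting Q = 399 - 0.641P into the first: P(1 - 0.548·0.641) = 412 - 0.548·399.
So P* = 193/0.649 = 298, and then Q* = 399 - 0.641·298 = 208.

P* ≈ 298, Q* ≈ 208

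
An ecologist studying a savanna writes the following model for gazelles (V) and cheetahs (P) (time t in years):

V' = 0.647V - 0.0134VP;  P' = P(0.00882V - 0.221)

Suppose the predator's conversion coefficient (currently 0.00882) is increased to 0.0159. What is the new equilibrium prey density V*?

At the interior fixed point, setting dP/dt = 0 with P > 0 fixes V* = (predator death rate)/(VP coefficient) — independent of the other coefficients.
With the change, V* = 0.221/0.0159 = 13.9; it falls from 25.1.

V* ≈ 13.9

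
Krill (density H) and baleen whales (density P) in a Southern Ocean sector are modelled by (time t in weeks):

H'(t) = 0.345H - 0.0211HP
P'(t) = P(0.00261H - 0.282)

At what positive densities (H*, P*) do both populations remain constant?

H* ≈ 108, P* ≈ 16.4

Set dP/dt = 0 with P > 0: 0.00261H - 0.282 = 0, so H* = 0.282/0.00261 = 108.
Set dH/dt = 0 with H > 0: 0.345 - 0.0211P = 0, so P* = 0.345/0.0211 = 16.4.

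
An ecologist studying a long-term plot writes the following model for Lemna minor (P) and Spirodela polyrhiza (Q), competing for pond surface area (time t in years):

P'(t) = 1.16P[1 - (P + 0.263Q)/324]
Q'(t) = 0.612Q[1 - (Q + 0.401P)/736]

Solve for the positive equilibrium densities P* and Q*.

P* ≈ 146, Q* ≈ 678

Setting both brackets to zero gives the nullclines P + 0.263Q = 324 and 0.401P + Q = 736.
Substituting Q = 736 - 0.401P into the first: P(1 - 0.263·0.401) = 324 - 0.263·736.
So P* = 130/0.895 = 146, and then Q* = 736 - 0.401·146 = 678.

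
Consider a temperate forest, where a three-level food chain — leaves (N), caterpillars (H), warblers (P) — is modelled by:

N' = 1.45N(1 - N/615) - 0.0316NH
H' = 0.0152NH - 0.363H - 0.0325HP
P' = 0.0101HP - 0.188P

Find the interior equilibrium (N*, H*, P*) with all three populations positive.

N* ≈ 366, H* ≈ 18.6, P* ≈ 160

From dP/dt = 0: 0.0101H* = 0.188, so H* = 18.6.
From dN/dt = 0: 1.45(1 - N*/615) = 0.0316·18.6, giving N* = 615·(1 - 0.406) = 366.
From dH/dt = 0: 0.0152·366 - 0.363 = 0.0325P*, so P* = 5.19/0.0325 = 160.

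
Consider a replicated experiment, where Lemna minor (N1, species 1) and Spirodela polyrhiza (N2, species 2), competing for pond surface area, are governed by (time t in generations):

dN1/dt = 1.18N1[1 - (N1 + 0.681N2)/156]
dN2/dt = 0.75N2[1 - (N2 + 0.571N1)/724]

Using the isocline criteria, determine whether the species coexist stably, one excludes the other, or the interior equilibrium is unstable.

Compare the nullcline intercepts: K1/α12 = 156/0.681 = 229 < K2 = 724; K2/α21 = 724/0.571 = 1270 > K1 = 156.
Since the inequalities point opposite ways, species 2 can invade but species 1 cannot.

species 2 excludes species 1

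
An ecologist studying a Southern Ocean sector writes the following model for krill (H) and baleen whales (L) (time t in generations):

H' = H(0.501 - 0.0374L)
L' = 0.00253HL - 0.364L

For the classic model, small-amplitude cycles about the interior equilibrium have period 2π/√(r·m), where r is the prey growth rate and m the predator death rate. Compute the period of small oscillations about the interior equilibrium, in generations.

T ≈ 14.7 generations

Here r = 0.501 and m = 0.364, so r·m = 0.182.
ω = √0.182 = 0.427 per generation, hence T = 2π/ω ≈ 14.7 generations.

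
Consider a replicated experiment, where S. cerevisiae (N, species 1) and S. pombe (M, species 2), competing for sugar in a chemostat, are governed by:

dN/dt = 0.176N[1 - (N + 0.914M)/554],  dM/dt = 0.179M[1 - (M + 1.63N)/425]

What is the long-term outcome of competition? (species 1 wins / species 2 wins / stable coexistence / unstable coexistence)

species 1 excludes species 2

Compare the nullcline intercepts: K1/α12 = 554/0.914 = 606 > K2 = 425; K2/α21 = 425/1.63 = 261 < K1 = 554.
Since the inequalities point opposite ways, species 1 can invade but species 2 cannot.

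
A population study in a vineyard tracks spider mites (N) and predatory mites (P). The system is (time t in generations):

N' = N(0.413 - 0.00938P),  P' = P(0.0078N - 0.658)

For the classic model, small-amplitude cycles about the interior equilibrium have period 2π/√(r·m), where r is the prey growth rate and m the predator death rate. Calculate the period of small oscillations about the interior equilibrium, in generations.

Here r = 0.413 and m = 0.658, so r·m = 0.272.
ω = √0.272 = 0.521 per generation, hence T = 2π/ω ≈ 12.1 generations.

T ≈ 12.1 generations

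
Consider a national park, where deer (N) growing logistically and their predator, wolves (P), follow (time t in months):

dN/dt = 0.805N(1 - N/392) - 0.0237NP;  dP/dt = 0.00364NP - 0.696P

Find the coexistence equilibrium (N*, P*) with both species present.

From dP/dt = 0 with P > 0: 0.00364N* = 0.696, so N* = 191.
Substitute into dN/dt = 0: 0.805(1 - 191/392) = 0.0237P*.
The bracket is 0.512, giving P* = 0.412/0.0237 = 17.4.

N* ≈ 191, P* ≈ 17.4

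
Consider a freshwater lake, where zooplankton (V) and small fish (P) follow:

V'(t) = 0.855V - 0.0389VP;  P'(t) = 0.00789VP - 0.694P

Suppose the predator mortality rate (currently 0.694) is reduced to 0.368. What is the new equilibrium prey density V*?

V* ≈ 46.6

At the interior fixed point, setting dP/dt = 0 with P > 0 fixes V* = (predator death rate)/(VP coefficient) — independent of the other coefficients.
With the change, V* = 0.368/0.00789 = 46.6; it falls from 88.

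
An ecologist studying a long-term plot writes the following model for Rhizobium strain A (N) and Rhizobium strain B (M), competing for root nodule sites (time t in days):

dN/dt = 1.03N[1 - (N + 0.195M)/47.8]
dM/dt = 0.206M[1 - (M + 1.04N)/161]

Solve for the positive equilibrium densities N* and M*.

N* ≈ 20.6, M* ≈ 140

Setting both brackets to zero gives the nullclines N + 0.195M = 47.8 and 1.04N + M = 161.
Substituting M = 161 - 1.04N into the first: N(1 - 0.195·1.04) = 47.8 - 0.195·161.
So N* = 16.4/0.797 = 20.6, and then M* = 161 - 1.04·20.6 = 140.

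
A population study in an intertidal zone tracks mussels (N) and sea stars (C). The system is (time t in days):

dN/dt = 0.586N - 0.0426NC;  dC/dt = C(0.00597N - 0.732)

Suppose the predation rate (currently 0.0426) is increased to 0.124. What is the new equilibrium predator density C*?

C* ≈ 4.73

At the interior fixed point, setting dN/dt = 0 with N > 0 fixes C* = (prey growth rate)/(NC coefficient) — independent of the other coefficients.
With the change, C* = 0.586/0.124 = 4.73; it falls from 13.8.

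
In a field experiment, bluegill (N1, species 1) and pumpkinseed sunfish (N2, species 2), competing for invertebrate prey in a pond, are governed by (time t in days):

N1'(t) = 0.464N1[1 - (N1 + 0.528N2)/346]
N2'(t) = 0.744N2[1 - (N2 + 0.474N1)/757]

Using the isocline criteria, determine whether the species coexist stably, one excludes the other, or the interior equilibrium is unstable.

Compare the nullcline intercepts: K1/α12 = 346/0.528 = 655 < K2 = 757; K2/α21 = 757/0.474 = 1600 > K1 = 346.
Since the inequalities point opposite ways, species 2 can invade but species 1 cannot.

species 2 excludes species 1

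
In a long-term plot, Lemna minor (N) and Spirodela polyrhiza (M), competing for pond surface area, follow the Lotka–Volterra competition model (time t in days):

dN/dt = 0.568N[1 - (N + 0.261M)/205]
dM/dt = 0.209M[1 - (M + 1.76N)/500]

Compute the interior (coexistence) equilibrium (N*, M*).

N* ≈ 138, M* ≈ 257

Setting both brackets to zero gives the nullclines N + 0.261M = 205 and 1.76N + M = 500.
Substituting M = 500 - 1.76N into the first: N(1 - 0.261·1.76) = 205 - 0.261·500.
So N* = 74.5/0.541 = 138, and then M* = 500 - 1.76·138 = 257.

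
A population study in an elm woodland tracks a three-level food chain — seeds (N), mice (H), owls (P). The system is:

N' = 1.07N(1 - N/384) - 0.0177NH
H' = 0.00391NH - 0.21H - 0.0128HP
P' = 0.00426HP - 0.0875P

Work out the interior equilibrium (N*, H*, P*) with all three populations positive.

From dP/dt = 0: 0.00426H* = 0.0875, so H* = 20.5.
From dN/dt = 0: 1.07(1 - N*/384) = 0.0177·20.5, giving N* = 384·(1 - 0.34) = 254.
From dH/dt = 0: 0.00391·254 - 0.21 = 0.0128P*, so P* = 0.781/0.0128 = 61.

N* ≈ 254, H* ≈ 20.5, P* ≈ 61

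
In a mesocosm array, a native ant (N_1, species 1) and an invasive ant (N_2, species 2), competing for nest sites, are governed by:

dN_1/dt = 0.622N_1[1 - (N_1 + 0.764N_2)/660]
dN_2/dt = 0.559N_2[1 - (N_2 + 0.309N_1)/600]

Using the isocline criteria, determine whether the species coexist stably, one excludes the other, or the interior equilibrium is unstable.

stable coexistence

Compare the nullcline intercepts: K1/α12 = 660/0.764 = 864 > K2 = 600; K2/α21 = 600/0.309 = 1940 > K1 = 660.
Since both inequalities hold, each species can invade when rare, so the interior equilibrium is stable.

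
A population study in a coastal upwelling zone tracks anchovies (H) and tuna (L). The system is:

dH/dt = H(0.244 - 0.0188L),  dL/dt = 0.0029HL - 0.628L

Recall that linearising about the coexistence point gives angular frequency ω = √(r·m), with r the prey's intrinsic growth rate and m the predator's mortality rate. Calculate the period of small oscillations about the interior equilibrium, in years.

T ≈ 16.1 years

Here r = 0.244 and m = 0.628, so r·m = 0.153.
ω = √0.153 = 0.391 per year, hence T = 2π/ω ≈ 16.1 years.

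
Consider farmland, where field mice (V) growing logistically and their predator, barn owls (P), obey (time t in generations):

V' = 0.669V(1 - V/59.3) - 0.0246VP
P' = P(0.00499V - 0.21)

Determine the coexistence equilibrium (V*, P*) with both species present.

V* ≈ 42.1, P* ≈ 7.9

From dP/dt = 0 with P > 0: 0.00499V* = 0.21, so V* = 42.1.
Substitute into dV/dt = 0: 0.669(1 - 42.1/59.3) = 0.0246P*.
The bracket is 0.29, giving P* = 0.194/0.0246 = 7.9.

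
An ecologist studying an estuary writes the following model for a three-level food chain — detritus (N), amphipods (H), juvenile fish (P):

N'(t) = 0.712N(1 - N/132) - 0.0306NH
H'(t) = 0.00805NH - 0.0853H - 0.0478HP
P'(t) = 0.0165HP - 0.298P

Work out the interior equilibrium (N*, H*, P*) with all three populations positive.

From dP/dt = 0: 0.0165H* = 0.298, so H* = 18.1.
From dN/dt = 0: 0.712(1 - N*/132) = 0.0306·18.1, giving N* = 132·(1 - 0.776) = 29.5.
From dH/dt = 0: 0.00805·29.5 - 0.0853 = 0.0478P*, so P* = 0.153/0.0478 = 3.19.

N* ≈ 29.5, H* ≈ 18.1, P* ≈ 3.19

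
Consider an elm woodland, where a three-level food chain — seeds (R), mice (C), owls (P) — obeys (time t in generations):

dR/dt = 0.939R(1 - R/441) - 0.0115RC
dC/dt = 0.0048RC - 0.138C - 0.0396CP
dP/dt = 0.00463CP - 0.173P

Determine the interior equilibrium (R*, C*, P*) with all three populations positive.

From dP/dt = 0: 0.00463C* = 0.173, so C* = 37.4.
From dR/dt = 0: 0.939(1 - R*/441) = 0.0115·37.4, giving R* = 441·(1 - 0.458) = 239.
From dC/dt = 0: 0.0048·239 - 0.138 = 0.0396P*, so P* = 1.01/0.0396 = 25.5.

R* ≈ 239, C* ≈ 37.4, P* ≈ 25.5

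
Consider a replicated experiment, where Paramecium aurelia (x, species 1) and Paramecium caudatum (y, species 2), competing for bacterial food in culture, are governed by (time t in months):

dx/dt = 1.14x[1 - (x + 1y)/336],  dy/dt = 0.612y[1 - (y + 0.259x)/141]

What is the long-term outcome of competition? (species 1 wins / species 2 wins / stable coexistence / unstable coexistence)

stable coexistence

Compare the nullcline intercepts: K1/α12 = 336/1 = 336 > K2 = 141; K2/α21 = 141/0.259 = 544 > K1 = 336.
Since both inequalities hold, each species can invade when rare, so the interior equilibrium is stable.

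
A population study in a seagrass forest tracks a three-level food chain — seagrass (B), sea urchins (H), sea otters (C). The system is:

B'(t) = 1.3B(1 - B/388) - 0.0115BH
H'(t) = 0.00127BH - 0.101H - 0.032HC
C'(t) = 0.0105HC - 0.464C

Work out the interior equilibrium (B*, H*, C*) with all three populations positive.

B* ≈ 236, H* ≈ 44.2, C* ≈ 6.22

From dC/dt = 0: 0.0105H* = 0.464, so H* = 44.2.
From dB/dt = 0: 1.3(1 - B*/388) = 0.0115·44.2, giving B* = 388·(1 - 0.391) = 236.
From dH/dt = 0: 0.00127·236 - 0.101 = 0.032C*, so C* = 0.199/0.032 = 6.22.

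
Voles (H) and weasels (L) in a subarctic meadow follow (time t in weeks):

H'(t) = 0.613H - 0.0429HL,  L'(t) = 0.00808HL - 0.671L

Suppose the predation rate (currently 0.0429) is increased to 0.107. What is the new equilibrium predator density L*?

At the interior fixed point, setting dH/dt = 0 with H > 0 fixes L* = (prey growth rate)/(HL coefficient) — independent of the other coefficients.
With the change, L* = 0.613/0.107 = 5.73; it falls from 14.3.

L* ≈ 5.73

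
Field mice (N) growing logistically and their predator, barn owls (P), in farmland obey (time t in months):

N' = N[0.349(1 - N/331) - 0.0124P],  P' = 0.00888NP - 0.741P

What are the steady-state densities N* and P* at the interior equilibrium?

N* ≈ 83.4, P* ≈ 21

From dP/dt = 0 with P > 0: 0.00888N* = 0.741, so N* = 83.4.
Substitute into dN/dt = 0: 0.349(1 - 83.4/331) = 0.0124P*.
The bracket is 0.748, giving P* = 0.261/0.0124 = 21.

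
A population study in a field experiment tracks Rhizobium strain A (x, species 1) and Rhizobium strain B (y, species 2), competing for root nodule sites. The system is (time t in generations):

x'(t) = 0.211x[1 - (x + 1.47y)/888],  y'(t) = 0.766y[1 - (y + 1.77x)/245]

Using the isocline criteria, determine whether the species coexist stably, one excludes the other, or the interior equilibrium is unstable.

Compare the nullcline intercepts: K1/α12 = 888/1.47 = 604 > K2 = 245; K2/α21 = 245/1.77 = 138 < K1 = 888.
Since the inequalities point opposite ways, species 1 can invade but species 2 cannot.

species 1 excludes species 2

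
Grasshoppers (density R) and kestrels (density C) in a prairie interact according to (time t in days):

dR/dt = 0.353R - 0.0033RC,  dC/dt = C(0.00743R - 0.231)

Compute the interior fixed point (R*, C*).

R* ≈ 31.1, C* ≈ 107

Set dC/dt = 0 with C > 0: 0.00743R - 0.231 = 0, so R* = 0.231/0.00743 = 31.1.
Set dR/dt = 0 with R > 0: 0.353 - 0.0033C = 0, so C* = 0.353/0.0033 = 107.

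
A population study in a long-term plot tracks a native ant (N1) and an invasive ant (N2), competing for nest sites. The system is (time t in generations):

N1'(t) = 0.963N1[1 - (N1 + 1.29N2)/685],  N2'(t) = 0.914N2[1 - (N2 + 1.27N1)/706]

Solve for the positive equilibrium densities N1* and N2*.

Setting both brackets to zero gives the nullclines N1 + 1.29N2 = 685 and 1.27N1 + N2 = 706.
Substituting N2 = 706 - 1.27N1 into the first: N1(1 - 1.29·1.27) = 685 - 1.29·706.
So N1* = -226/-0.638 = 354, and then N2* = 706 - 1.27·354 = 257.

N1* ≈ 354, N2* ≈ 257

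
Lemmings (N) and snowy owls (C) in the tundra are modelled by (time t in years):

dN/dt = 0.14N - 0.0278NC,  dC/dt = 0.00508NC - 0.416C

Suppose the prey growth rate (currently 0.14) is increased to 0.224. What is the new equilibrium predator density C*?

C* ≈ 8.06

At the interior fixed point, setting dN/dt = 0 with N > 0 fixes C* = (prey growth rate)/(NC coefficient) — independent of the other coefficients.
With the change, C* = 0.224/0.0278 = 8.06; it rises from 5.04.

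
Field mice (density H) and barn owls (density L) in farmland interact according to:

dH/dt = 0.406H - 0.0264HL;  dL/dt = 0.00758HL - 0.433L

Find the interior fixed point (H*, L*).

H* ≈ 57.1, L* ≈ 15.4

Set dL/dt = 0 with L > 0: 0.00758H - 0.433 = 0, so H* = 0.433/0.00758 = 57.1.
Set dH/dt = 0 with H > 0: 0.406 - 0.0264L = 0, so L* = 0.406/0.0264 = 15.4.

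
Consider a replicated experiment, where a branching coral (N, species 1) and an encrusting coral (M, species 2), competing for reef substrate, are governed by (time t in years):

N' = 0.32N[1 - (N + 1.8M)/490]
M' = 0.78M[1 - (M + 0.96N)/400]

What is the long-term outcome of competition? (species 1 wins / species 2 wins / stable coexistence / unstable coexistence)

unstable coexistence (outcome depends on initial conditions)

Compare the nullcline intercepts: K1/α12 = 490/1.8 = 272 < K2 = 400; K2/α21 = 400/0.96 = 417 < K1 = 490.
Since both are reversed, neither can invade when rare; the interior point is a saddle.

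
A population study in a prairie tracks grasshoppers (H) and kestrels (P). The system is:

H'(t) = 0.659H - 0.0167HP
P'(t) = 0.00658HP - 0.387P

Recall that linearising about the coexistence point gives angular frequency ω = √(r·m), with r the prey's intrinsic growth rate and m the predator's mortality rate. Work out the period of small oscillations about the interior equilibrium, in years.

Here r = 0.659 and m = 0.387, so r·m = 0.255.
ω = √0.255 = 0.505 per year, hence T = 2π/ω ≈ 12.4 years.

T ≈ 12.4 years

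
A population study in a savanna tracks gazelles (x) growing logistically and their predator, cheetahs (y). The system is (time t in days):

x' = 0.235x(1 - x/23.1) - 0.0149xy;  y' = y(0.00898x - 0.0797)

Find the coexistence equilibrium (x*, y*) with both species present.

x* ≈ 8.88, y* ≈ 9.71

From dy/dt = 0 with y > 0: 0.00898x* = 0.0797, so x* = 8.88.
Substitute into dx/dt = 0: 0.235(1 - 8.88/23.1) = 0.0149y*.
The bracket is 0.616, giving y* = 0.145/0.0149 = 9.71.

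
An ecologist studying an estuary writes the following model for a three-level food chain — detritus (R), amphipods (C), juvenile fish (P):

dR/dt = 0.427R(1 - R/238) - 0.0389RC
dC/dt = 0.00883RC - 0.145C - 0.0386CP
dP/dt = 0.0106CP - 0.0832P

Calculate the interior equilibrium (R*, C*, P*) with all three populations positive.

From dP/dt = 0: 0.0106C* = 0.0832, so C* = 7.85.
From dR/dt = 0: 0.427(1 - R*/238) = 0.0389·7.85, giving R* = 238·(1 - 0.715) = 67.8.
From dC/dt = 0: 0.00883·67.8 - 0.145 = 0.0386P*, so P* = 0.454/0.0386 = 11.8.

R* ≈ 67.8, C* ≈ 7.85, P* ≈ 11.8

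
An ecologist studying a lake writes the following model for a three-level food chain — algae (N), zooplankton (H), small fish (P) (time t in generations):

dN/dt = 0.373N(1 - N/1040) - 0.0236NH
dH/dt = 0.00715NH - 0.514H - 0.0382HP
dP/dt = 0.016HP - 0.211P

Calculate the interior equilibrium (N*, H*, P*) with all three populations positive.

From dP/dt = 0: 0.016H* = 0.211, so H* = 13.2.
From dN/dt = 0: 0.373(1 - N*/1040) = 0.0236·13.2, giving N* = 1040·(1 - 0.834) = 172.
From dH/dt = 0: 0.00715·172 - 0.514 = 0.0382P*, so P* = 0.718/0.0382 = 18.8.

N* ≈ 172, H* ≈ 13.2, P* ≈ 18.8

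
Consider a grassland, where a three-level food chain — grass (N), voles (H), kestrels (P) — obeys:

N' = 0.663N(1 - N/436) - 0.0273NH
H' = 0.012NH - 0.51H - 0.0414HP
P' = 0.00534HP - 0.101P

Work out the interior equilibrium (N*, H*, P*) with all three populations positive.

From dP/dt = 0: 0.00534H* = 0.101, so H* = 18.9.
From dN/dt = 0: 0.663(1 - N*/436) = 0.0273·18.9, giving N* = 436·(1 - 0.779) = 96.4.
From dH/dt = 0: 0.012·96.4 - 0.51 = 0.0414P*, so P* = 0.647/0.0414 = 15.6.

N* ≈ 96.4, H* ≈ 18.9, P* ≈ 15.6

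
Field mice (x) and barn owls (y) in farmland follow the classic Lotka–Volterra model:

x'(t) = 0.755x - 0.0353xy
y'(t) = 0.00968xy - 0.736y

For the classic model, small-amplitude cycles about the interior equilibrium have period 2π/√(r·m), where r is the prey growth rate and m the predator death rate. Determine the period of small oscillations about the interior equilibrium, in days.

T ≈ 8.43 days

Here r = 0.755 and m = 0.736, so r·m = 0.556.
ω = √0.556 = 0.745 per day, hence T = 2π/ω ≈ 8.43 days.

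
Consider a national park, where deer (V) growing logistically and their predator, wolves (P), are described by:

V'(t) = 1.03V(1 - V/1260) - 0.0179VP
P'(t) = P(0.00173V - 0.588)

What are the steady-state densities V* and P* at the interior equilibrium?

V* ≈ 340, P* ≈ 42

From dP/dt = 0 with P > 0: 0.00173V* = 0.588, so V* = 340.
Substitute into dV/dt = 0: 1.03(1 - 340/1260) = 0.0179P*.
The bracket is 0.73, giving P* = 0.752/0.0179 = 42.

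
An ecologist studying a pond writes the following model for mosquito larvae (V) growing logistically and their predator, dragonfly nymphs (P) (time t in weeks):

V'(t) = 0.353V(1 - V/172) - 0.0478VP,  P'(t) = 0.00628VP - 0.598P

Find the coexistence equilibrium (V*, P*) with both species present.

V* ≈ 95.2, P* ≈ 3.3

From dP/dt = 0 with P > 0: 0.00628V* = 0.598, so V* = 95.2.
Substitute into dV/dt = 0: 0.353(1 - 95.2/172) = 0.0478P*.
The bracket is 0.446, giving P* = 0.158/0.0478 = 3.3.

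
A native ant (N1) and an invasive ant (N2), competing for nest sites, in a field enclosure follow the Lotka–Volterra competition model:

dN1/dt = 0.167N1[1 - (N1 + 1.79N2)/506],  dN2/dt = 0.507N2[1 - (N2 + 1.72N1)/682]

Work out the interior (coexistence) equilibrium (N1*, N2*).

N1* ≈ 344, N2* ≈ 90.6

Setting both brackets to zero gives the nullclines N1 + 1.79N2 = 506 and 1.72N1 + N2 = 682.
Substituting N2 = 682 - 1.72N1 into the first: N1(1 - 1.79·1.72) = 506 - 1.79·682.
So N1* = -715/-2.08 = 344, and then N2* = 682 - 1.72·344 = 90.6.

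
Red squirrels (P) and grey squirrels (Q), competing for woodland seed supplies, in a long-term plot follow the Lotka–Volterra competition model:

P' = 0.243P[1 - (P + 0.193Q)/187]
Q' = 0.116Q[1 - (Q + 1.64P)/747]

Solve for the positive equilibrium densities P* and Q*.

Setting both brackets to zero gives the nullclines P + 0.193Q = 187 and 1.64P + Q = 747.
Substituting Q = 747 - 1.64P into the first: P(1 - 0.193·1.64) = 187 - 0.193·747.
So P* = 42.8/0.683 = 62.7, and then Q* = 747 - 1.64·62.7 = 644.

P* ≈ 62.7, Q* ≈ 644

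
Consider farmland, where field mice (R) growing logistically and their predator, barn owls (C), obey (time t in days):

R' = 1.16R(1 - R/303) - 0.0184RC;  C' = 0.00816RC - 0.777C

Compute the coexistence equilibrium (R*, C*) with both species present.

R* ≈ 95.2, C* ≈ 43.2

From dC/dt = 0 with C > 0: 0.00816R* = 0.777, so R* = 95.2.
Substitute into dR/dt = 0: 1.16(1 - 95.2/303) = 0.0184C*.
The bracket is 0.686, giving C* = 0.795/0.0184 = 43.2.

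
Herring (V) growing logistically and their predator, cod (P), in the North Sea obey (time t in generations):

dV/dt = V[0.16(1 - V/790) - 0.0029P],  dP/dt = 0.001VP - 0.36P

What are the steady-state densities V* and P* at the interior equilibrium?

From dP/dt = 0 with P > 0: 0.001V* = 0.36, so V* = 360.
Substitute into dV/dt = 0: 0.16(1 - 360/790) = 0.0029P*.
The bracket is 0.544, giving P* = 0.0871/0.0029 = 30.

V* ≈ 360, P* ≈ 30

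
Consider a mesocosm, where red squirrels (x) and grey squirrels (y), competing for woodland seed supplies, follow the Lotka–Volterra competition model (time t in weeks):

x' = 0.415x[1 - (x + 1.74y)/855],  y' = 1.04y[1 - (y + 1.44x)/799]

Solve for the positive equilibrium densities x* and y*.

Setting both brackets to zero gives the nullclines x + 1.74y = 855 and 1.44x + y = 799.
Substituting y = 799 - 1.44x into the first: x(1 - 1.74·1.44) = 855 - 1.74·799.
So x* = -535/-1.51 = 356, and then y* = 799 - 1.44·356 = 287.

x* ≈ 356, y* ≈ 287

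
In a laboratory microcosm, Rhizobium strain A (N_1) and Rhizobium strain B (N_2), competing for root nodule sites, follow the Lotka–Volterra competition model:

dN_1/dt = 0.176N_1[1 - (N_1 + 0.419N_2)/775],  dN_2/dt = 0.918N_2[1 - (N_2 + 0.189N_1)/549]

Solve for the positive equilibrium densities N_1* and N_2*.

N_1* ≈ 592, N_2* ≈ 437

Setting both brackets to zero gives the nullclines N_1 + 0.419N_2 = 775 and 0.189N_1 + N_2 = 549.
Substituting N_2 = 549 - 0.189N_1 into the first: N_1(1 - 0.419·0.189) = 775 - 0.419·549.
So N_1* = 545/0.921 = 592, and then N_2* = 549 - 0.189·592 = 437.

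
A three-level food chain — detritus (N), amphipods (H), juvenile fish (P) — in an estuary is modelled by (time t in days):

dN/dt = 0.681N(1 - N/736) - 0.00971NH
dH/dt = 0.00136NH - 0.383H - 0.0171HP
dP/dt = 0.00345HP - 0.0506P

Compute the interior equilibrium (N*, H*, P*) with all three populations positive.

From dP/dt = 0: 0.00345H* = 0.0506, so H* = 14.7.
From dN/dt = 0: 0.681(1 - N*/736) = 0.00971·14.7, giving N* = 736·(1 - 0.209) = 582.
From dH/dt = 0: 0.00136·582 - 0.383 = 0.0171P*, so P* = 0.409/0.0171 = 23.9.

N* ≈ 582, H* ≈ 14.7, P* ≈ 23.9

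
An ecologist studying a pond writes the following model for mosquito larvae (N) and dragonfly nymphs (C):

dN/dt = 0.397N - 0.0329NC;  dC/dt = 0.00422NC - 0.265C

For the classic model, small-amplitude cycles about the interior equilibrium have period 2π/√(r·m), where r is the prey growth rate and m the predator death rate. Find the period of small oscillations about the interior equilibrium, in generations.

T ≈ 19.4 generations

Here r = 0.397 and m = 0.265, so r·m = 0.105.
ω = √0.105 = 0.324 per generation, hence T = 2π/ω ≈ 19.4 generations.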